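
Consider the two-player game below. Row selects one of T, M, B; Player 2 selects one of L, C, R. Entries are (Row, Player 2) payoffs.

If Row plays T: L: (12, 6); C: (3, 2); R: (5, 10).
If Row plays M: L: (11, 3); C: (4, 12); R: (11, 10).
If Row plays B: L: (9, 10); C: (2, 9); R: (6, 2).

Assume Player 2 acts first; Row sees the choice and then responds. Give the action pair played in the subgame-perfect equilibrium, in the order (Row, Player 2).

(M, C)

Row best-responds to each possible Player 2 move:
- L: BR = T, leader payoff 6.
- C: BR = M, leader payoff 12.
- R: BR = M, leader payoff 10.
Player 2's induced payoffs are 6, 12, 10, so Player 2 commits to C. Subgame-perfect outcome: (M, C) with payoffs (4, 12).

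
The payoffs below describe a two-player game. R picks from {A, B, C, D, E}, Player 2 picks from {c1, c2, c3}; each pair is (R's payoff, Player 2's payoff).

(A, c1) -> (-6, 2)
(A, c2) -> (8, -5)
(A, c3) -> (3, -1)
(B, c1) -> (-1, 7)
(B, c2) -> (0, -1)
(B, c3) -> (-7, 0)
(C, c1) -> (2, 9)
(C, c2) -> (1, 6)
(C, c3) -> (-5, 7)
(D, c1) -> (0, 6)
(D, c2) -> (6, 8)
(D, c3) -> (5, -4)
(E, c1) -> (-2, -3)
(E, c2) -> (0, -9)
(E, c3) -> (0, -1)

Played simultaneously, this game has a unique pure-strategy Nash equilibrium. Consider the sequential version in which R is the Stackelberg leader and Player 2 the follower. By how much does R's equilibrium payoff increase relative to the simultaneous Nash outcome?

Backward induction with R moving first.
- A → Player 2 plays c1 (best of 2, -5, -1); R gets -6.
- B → Player 2 plays c1 (best of 7, -1, 0); R gets -1.
- C → Player 2 plays c1 (best of 9, 6, 7); R gets 2.
- D → Player 2 plays c2 (best of 6, 8, -4); R gets 6.
- E → Player 2 plays c3 (best of -3, -9, -1); R gets 0.
Among -6, -1, 2, 6, 0, the best is 6 at D. Subgame-perfect outcome: (D, c2) with payoffs (6, 8).
Under simultaneous play:
R's best replies: c1→C; c2→A; c3→D.
Player 2's best replies: A→c1; B→c1; C→c1; D→c2; E→c3.
The unique mutual best reply is (C, c1), giving (2, 9).
R's commitment gain: 6 − 2 = 4.

4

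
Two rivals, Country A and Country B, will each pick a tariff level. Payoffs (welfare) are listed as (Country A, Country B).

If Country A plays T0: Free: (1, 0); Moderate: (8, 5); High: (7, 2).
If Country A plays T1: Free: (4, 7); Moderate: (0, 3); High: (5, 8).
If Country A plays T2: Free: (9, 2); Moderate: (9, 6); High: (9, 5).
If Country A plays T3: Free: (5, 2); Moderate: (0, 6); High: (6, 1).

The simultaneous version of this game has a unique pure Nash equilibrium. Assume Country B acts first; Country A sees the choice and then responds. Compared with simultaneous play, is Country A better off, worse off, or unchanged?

Solve by backward induction (Country B leads).
- Free → Country A plays T2 (best of 1, 4, 9, 5); Country B gets 2.
- Moderate → Country A plays T2 (best of 8, 0, 9, 0); Country B gets 6.
- High → Country A plays T2 (best of 7, 5, 9, 6); Country B gets 5.
Maximizing over 2, 6, 5, Country B chooses Moderate. Subgame-perfect outcome: (T2, Moderate) with payoffs (9, 6).
Under simultaneous play:
Country A's best replies: Free→T2; Moderate→T2; High→T2.
Country B's best replies: T0→Moderate; T1→High; T2→Moderate; T3→Moderate.
Only (T2, Moderate) has each player best-responding; Nash payoffs (9, 6).
Country A earns 9 sequentially versus 9 at the Nash outcome: unchanged.

unchanged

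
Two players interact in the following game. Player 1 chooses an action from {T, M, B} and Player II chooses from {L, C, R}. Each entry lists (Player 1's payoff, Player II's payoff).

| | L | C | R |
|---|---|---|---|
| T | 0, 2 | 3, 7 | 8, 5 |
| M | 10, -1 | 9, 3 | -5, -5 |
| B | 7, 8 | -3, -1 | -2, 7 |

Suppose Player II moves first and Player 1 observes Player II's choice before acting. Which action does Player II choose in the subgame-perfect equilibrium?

R

Work backward from Player 1's decision.
- L → Player 1 plays M (best of 0, 10, 7); Player II gets -1.
- C → Player 1 plays M (best of 3, 9, -3); Player II gets 3.
- R → Player 1 plays T (best of 8, -5, -2); Player II gets 5.
Maximizing over -1, 3, 5, Player II chooses R. Subgame-perfect outcome: (T, R) with payoffs (8, 5).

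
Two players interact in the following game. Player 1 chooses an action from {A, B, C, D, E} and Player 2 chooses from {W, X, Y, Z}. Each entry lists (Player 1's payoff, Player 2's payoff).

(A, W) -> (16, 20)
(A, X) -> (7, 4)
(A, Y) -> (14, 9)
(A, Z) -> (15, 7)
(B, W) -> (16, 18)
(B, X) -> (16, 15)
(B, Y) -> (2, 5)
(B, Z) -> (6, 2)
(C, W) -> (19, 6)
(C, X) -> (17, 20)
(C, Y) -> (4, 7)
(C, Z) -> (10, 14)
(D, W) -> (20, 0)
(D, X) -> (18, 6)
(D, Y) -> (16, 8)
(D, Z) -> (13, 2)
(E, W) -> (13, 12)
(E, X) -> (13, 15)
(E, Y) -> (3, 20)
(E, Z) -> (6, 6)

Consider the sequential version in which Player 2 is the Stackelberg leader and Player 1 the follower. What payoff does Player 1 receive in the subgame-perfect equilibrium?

16

Work backward from Player 1's decision.
- W: BR = D, leader payoff 0.
- X: BR = D, leader payoff 6.
- Y: BR = D, leader payoff 8.
- Z: BR = A, leader payoff 7.
Player 2's induced payoffs are 0, 6, 8, 7, so Player 2 commits to Y. Subgame-perfect outcome: (D, Y) with payoffs (16, 8).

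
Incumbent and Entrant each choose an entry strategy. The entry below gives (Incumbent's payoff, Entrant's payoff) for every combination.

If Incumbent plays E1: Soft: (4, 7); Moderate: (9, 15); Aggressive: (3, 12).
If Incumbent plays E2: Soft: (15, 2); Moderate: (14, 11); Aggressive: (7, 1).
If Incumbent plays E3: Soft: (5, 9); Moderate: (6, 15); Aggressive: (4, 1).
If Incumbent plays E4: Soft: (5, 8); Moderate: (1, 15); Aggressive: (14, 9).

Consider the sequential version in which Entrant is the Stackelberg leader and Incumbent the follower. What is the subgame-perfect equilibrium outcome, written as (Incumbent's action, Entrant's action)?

(E2, Moderate)

Backward induction with Entrant moving first.
- Soft: BR = E2, leader payoff 2.
- Moderate: BR = E2, leader payoff 11.
- Aggressive: BR = E4, leader payoff 9.
Maximizing over 2, 11, 9, Entrant chooses Moderate. Subgame-perfect outcome: (E2, Moderate) with payoffs (14, 11).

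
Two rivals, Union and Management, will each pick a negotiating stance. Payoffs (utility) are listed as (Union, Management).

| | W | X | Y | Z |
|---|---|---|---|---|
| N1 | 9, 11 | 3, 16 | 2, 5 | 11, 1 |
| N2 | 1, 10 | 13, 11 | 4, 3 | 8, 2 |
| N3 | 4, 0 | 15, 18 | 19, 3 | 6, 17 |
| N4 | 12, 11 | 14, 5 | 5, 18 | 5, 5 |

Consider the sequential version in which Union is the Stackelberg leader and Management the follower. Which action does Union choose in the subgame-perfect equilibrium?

Management best-responds to each possible Union move:
- N1 → Management plays X (best of 11, 16, 5, 1); Union gets 3.
- N2 → Management plays X (best of 10, 11, 3, 2); Union gets 13.
- N3 → Management plays X (best of 0, 18, 3, 17); Union gets 15.
- N4 → Management plays Y (best of 11, 5, 18, 5); Union gets 5.
Among 3, 13, 15, 5, the best is 15 at N3. Subgame-perfect outcome: (N3, X) with payoffs (15, 18).

N3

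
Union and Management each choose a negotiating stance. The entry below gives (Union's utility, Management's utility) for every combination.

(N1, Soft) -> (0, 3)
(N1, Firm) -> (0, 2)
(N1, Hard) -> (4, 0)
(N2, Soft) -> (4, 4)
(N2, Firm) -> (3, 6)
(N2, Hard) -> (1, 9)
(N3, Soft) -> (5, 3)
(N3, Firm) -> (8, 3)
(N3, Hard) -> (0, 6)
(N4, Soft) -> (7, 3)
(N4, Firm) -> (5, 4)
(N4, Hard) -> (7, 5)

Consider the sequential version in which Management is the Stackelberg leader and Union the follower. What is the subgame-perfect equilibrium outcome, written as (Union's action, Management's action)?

(N4, Hard)

Solve by backward induction (Management leads).
- Soft: BR = N4, leader payoff 3.
- Firm: BR = N3, leader payoff 3.
- Hard: BR = N4, leader payoff 5.
Management's induced payoffs are 3, 3, 5, so Management commits to Hard. Subgame-perfect outcome: (N4, Hard) with payoffs (7, 5).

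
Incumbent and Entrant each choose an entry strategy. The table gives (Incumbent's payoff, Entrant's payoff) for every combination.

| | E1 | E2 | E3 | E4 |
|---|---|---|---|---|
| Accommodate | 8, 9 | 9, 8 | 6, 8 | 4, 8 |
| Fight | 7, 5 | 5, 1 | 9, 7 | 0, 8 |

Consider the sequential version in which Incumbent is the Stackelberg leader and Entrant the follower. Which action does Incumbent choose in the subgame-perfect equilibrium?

Work backward from Entrant's decision.
- Accommodate: BR = E1, leader payoff 8.
- Fight: BR = E4, leader payoff 0.
Incumbent's induced payoffs are 8, 0, so Incumbent commits to Accommodate. Subgame-perfect outcome: (Accommodate, E1) with payoffs (8, 9).

Accommodate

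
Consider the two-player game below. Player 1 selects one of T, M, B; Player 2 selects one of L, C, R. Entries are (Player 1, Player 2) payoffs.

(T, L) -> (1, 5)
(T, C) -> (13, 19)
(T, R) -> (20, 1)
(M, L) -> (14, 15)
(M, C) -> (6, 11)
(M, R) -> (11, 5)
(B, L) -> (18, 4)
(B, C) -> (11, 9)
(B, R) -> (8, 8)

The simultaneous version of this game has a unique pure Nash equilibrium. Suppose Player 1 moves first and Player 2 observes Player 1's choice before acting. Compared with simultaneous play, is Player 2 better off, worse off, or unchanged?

worse off

Backward induction with Player 1 moving first.
- T: Player 2 compares 5, 19, 1 and picks C; Player 1 would get 13.
- M: Player 2 compares 15, 11, 5 and picks L; Player 1 would get 14.
- B: Player 2 compares 4, 9, 8 and picks C; Player 1 would get 11.
Maximizing over 13, 14, 11, Player 1 chooses M. Subgame-perfect outcome: (M, L) with payoffs (14, 15).
Under simultaneous play:
Player 1's best replies: L→B; C→T; R→T.
Player 2's best replies: T→C; M→L; B→C.
Only (T, C) has each player best-responding; Nash payoffs (13, 19).
Player 2 earns 15 sequentially versus 19 at the Nash outcome: worse off.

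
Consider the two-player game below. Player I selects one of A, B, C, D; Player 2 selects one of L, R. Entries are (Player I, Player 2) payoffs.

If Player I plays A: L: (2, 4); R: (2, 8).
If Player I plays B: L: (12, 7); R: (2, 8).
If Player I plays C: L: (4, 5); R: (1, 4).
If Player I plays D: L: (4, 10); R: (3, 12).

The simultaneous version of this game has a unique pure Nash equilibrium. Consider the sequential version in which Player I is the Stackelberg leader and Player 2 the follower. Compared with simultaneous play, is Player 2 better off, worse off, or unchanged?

Work backward from Player 2's decision.
- A → Player 2 plays R (best of 4, 8); Player I gets 2.
- B → Player 2 plays R (best of 7, 8); Player I gets 2.
- C → Player 2 plays L (best of 5, 4); Player I gets 4.
- D → Player 2 plays R (best of 10, 12); Player I gets 3.
Among 2, 2, 4, 3, the best is 4 at C. Subgame-perfect outcome: (C, L) with payoffs (4, 5).
Now find the simultaneous Nash equilibrium.
Player I's best replies: L→B; R→D.
Player 2's best replies: A→R; B→R; C→L; D→R.
Only (D, R) has each player best-responding; Nash payoffs (3, 12).
Player 2 earns 5 sequentially versus 12 at the Nash outcome: worse off.

worse off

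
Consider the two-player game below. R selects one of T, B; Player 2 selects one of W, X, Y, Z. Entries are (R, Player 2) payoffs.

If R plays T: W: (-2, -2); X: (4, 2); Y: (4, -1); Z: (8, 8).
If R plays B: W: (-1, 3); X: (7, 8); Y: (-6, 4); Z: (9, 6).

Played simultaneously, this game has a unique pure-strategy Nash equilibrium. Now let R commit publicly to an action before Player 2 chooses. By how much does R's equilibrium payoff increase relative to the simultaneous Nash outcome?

1

Backward induction with R moving first.
- T: BR = Z, leader payoff 8.
- B: BR = X, leader payoff 7.
Maximizing over 8, 7, R chooses T. Subgame-perfect outcome: (T, Z) with payoffs (8, 8).
For the simultaneous game, intersect best replies.
R's best replies: W→B; X→B; Y→T; Z→B.
Player 2's best replies: T→Z; B→X.
Only (B, X) has each player best-responding; Nash payoffs (7, 8).
R's commitment gain: 8 − 7 = 1.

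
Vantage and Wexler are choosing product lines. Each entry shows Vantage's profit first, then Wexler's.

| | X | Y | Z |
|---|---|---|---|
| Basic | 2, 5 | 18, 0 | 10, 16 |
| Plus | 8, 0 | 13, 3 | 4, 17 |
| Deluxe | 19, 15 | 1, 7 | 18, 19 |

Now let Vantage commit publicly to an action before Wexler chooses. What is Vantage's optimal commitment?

Work backward from Wexler's decision.
- Basic → Wexler plays Z (best of 5, 0, 16); Vantage gets 10.
- Plus → Wexler plays Z (best of 0, 3, 17); Vantage gets 4.
- Deluxe → Wexler plays Z (best of 15, 7, 19); Vantage gets 18.
Vantage's induced payoffs are 10, 4, 18, so Vantage commits to Deluxe. Subgame-perfect outcome: (Deluxe, Z) with payoffs (18, 19).

Deluxe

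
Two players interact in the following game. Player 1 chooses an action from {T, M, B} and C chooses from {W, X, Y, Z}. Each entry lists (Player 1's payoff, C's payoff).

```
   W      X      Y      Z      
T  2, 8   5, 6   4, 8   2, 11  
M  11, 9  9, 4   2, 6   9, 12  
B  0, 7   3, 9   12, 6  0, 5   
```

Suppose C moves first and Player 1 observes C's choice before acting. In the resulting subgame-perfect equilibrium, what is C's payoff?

Solve by backward induction (C leads).
- W → Player 1 plays M (best of 2, 11, 0); C gets 9.
- X → Player 1 plays M (best of 5, 9, 3); C gets 4.
- Y → Player 1 plays B (best of 4, 2, 12); C gets 6.
- Z → Player 1 plays M (best of 2, 9, 0); C gets 12.
C's induced payoffs are 9, 4, 6, 12, so C commits to Z. Subgame-perfect outcome: (M, Z) with payoffs (9, 12).

12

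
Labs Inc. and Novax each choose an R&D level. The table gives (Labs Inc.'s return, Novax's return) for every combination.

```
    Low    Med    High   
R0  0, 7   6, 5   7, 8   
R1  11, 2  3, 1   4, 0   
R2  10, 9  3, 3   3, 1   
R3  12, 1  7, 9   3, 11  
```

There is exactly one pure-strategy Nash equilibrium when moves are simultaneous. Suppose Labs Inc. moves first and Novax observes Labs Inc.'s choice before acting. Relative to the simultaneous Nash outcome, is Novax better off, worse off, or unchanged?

Novax best-responds to each possible Labs Inc. move:
- R0: Novax compares 7, 5, 8 and picks High; Labs Inc. would get 7.
- R1: Novax compares 2, 1, 0 and picks Low; Labs Inc. would get 11.
- R2: Novax compares 9, 3, 1 and picks Low; Labs Inc. would get 10.
- R3: Novax compares 1, 9, 11 and picks High; Labs Inc. would get 3.
Labs Inc.'s induced payoffs are 7, 11, 10, 3, so Labs Inc. commits to R1. Subgame-perfect outcome: (R1, Low) with payoffs (11, 2).
For the simultaneous game, intersect best replies.
Labs Inc.'s best replies: Low→R3; Med→R3; High→R0.
Novax's best replies: R0→High; R1→Low; R2→Low; R3→High.
The unique mutual best reply is (R0, High), giving (7, 8).
Novax earns 2 sequentially versus 8 at the Nash outcome: worse off.

worse off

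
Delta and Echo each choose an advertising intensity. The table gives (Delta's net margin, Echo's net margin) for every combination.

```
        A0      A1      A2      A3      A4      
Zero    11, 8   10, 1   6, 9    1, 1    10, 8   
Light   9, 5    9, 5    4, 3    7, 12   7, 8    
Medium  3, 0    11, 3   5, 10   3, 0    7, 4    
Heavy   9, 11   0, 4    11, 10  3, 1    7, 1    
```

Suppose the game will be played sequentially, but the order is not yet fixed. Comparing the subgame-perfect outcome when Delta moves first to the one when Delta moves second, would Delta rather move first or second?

If Delta leads: Echo's best replies are Zero→A2, Light→A3, Medium→A2, Heavy→A0; Delta's induced payoffs 6, 7, 5, 9; outcome (Heavy, A0), payoffs (9, 11).
If Echo leads: Delta's best replies are A0→Zero, A1→Medium, A2→Heavy, A3→Light, A4→Zero; Echo's induced payoffs 8, 3, 10, 12, 8; outcome (Light, A3), payoffs (7, 12).
Delta gets 9 moving first and 7 moving second, so Delta prefers to move first.

first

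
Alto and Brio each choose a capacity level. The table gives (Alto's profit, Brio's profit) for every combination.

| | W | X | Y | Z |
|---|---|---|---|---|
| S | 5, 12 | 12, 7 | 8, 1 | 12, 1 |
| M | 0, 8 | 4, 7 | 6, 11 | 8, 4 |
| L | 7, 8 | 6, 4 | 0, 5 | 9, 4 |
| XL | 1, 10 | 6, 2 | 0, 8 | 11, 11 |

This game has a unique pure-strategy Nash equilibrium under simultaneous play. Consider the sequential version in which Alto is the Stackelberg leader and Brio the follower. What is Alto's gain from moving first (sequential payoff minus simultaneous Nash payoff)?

Work backward from Brio's decision.
- S → Brio plays W (best of 12, 7, 1, 1); Alto gets 5.
- M → Brio plays Y (best of 8, 7, 11, 4); Alto gets 6.
- L → Brio plays W (best of 8, 4, 5, 4); Alto gets 7.
- XL → Brio plays Z (best of 10, 2, 8, 11); Alto gets 11.
Alto's induced payoffs are 5, 6, 7, 11, so Alto commits to XL. Subgame-perfect outcome: (XL, Z) with payoffs (11, 11).
Now find the simultaneous Nash equilibrium.
Alto's best replies: W→L; X→S; Y→S; Z→S.
Brio's best replies: S→W; M→Y; L→W; XL→Z.
Only (L, W) has each player best-responding; Nash payoffs (7, 8).
Alto's commitment gain: 11 − 7 = 4.

4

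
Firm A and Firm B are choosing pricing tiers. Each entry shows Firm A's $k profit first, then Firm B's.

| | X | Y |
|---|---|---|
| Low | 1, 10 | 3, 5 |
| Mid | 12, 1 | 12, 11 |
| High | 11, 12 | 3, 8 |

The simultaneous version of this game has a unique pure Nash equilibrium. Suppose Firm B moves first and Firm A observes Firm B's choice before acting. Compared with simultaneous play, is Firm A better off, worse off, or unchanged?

Backward induction with Firm B moving first.
- X: Firm A compares 1, 12, 11 and picks Mid; Firm B would get 1.
- Y: Firm A compares 3, 12, 3 and picks Mid; Firm B would get 11.
Maximizing over 1, 11, Firm B chooses Y. Subgame-perfect outcome: (Mid, Y) with payoffs (12, 11).
For the simultaneous game, intersect best replies.
Firm A's best replies: X→Mid; Y→Mid.
Firm B's best replies: Low→X; Mid→Y; High→X.
The unique mutual best reply is (Mid, Y), giving (12, 11).
Firm A earns 12 sequentially versus 12 at the Nash outcome: unchanged.

unchanged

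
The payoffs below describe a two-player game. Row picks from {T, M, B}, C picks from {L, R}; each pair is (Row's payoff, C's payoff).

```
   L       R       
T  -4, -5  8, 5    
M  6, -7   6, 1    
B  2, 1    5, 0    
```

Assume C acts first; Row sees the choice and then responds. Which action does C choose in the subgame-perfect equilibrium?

Work backward from Row's decision.
- L: Row compares -4, 6, 2 and picks M; C would get -7.
- R: Row compares 8, 6, 5 and picks T; C would get 5.
Among -7, 5, the best is 5 at R. Subgame-perfect outcome: (T, R) with payoffs (8, 5).

R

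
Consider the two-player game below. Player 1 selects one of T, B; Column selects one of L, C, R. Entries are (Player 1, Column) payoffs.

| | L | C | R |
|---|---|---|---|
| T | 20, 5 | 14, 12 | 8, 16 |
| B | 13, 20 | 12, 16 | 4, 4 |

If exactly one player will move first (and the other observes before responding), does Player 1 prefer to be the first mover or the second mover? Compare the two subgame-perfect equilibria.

first

If Player 1 leads: Column's best replies are T→R, B→L; Player 1's induced payoffs 8, 13; outcome (B, L), payoffs (13, 20).
If Column leads: Player 1's best replies are L→T, C→T, R→T; Column's induced payoffs 5, 12, 16; outcome (T, R), payoffs (8, 16).
Player 1 gets 13 moving first and 8 moving second, so Player 1 prefers to move first.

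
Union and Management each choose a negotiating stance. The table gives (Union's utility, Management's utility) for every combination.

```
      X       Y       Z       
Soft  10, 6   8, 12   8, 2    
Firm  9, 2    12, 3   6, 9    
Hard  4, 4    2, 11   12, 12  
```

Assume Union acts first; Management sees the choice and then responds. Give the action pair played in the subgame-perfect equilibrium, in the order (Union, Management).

(Hard, Z)

Backward induction with Union moving first.
- Soft: BR = Y, leader payoff 8.
- Firm: BR = Z, leader payoff 6.
- Hard: BR = Z, leader payoff 12.
Union's induced payoffs are 8, 6, 12, so Union commits to Hard. Subgame-perfect outcome: (Hard, Z) with payoffs (12, 12).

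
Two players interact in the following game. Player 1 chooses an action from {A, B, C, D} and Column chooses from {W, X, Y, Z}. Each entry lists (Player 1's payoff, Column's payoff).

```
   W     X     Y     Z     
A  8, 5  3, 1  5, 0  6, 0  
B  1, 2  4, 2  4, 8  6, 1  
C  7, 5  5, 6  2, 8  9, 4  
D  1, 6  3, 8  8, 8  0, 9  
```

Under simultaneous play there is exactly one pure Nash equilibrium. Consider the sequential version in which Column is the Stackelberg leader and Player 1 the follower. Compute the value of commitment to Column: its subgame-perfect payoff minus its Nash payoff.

Backward induction with Column moving first.
- W: BR = A, leader payoff 5.
- X: BR = C, leader payoff 6.
- Y: BR = D, leader payoff 8.
- Z: BR = C, leader payoff 4.
Among 5, 6, 8, 4, the best is 8 at Y. Subgame-perfect outcome: (D, Y) with payoffs (8, 8).
Now find the simultaneous Nash equilibrium.
Player 1's best replies: W→A; X→C; Y→D; Z→C.
Column's best replies: A→W; B→Y; C→Y; D→Z.
Only (A, W) has each player best-responding; Nash payoffs (8, 5).
Column's commitment gain: 8 − 5 = 3.

3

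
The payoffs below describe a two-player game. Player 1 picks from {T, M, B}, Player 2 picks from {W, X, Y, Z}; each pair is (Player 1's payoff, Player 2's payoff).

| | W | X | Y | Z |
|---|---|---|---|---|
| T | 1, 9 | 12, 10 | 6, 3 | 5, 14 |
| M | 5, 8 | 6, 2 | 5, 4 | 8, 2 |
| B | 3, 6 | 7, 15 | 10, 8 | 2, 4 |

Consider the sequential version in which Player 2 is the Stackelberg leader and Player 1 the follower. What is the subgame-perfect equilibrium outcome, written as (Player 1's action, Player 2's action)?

(T, X)

Player 1 best-responds to each possible Player 2 move:
- W → Player 1 plays M (best of 1, 5, 3); Player 2 gets 8.
- X → Player 1 plays T (best of 12, 6, 7); Player 2 gets 10.
- Y → Player 1 plays B (best of 6, 5, 10); Player 2 gets 8.
- Z → Player 1 plays M (best of 5, 8, 2); Player 2 gets 2.
Maximizing over 8, 10, 8, 2, Player 2 chooses X. Subgame-perfect outcome: (T, X) with payoffs (12, 10).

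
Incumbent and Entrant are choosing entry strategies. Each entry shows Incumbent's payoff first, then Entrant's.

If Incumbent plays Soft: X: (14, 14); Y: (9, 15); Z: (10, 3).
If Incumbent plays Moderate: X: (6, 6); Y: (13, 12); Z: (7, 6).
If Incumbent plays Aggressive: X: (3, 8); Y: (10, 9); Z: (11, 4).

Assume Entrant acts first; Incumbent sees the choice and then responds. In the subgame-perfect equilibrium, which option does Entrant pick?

X

Backward induction with Entrant moving first.
- X: Incumbent compares 14, 6, 3 and picks Soft; Entrant would get 14.
- Y: Incumbent compares 9, 13, 10 and picks Moderate; Entrant would get 12.
- Z: Incumbent compares 10, 7, 11 and picks Aggressive; Entrant would get 4.
Maximizing over 14, 12, 4, Entrant chooses X. Subgame-perfect outcome: (Soft, X) with payoffs (14, 14).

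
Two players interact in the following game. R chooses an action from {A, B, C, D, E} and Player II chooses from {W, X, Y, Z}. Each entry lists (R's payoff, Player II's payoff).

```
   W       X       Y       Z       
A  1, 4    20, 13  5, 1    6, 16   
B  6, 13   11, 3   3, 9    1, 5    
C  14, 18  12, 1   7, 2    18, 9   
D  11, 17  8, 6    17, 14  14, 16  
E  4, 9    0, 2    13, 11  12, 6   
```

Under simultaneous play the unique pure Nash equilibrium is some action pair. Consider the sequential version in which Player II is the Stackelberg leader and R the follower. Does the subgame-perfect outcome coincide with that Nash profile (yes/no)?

yes

Solve by backward induction (Player II leads).
- W: BR = C, leader payoff 18.
- X: BR = A, leader payoff 13.
- Y: BR = D, leader payoff 14.
- Z: BR = C, leader payoff 9.
Maximizing over 18, 13, 14, 9, Player II chooses W. Subgame-perfect outcome: (C, W) with payoffs (14, 18).
Now find the simultaneous Nash equilibrium.
R's best replies: W→C; X→A; Y→D; Z→C.
Player II's best replies: A→Z; B→W; C→W; D→W; E→Y.
Only (C, W) has each player best-responding; Nash payoffs (14, 18).
Sequential outcome (C, W) coincides with the Nash profile (C, W).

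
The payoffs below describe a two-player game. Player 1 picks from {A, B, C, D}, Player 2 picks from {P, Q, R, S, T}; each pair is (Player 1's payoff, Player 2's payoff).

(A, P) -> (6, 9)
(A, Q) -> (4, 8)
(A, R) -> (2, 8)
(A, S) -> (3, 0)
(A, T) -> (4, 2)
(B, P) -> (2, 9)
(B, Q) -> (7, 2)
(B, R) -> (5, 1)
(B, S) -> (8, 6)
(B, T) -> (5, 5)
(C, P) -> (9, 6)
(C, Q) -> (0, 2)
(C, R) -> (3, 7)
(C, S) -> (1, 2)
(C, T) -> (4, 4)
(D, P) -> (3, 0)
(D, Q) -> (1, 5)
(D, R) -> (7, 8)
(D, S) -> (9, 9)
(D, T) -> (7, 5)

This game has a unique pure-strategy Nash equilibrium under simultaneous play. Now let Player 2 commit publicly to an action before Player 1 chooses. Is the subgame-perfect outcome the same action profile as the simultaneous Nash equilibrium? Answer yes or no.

yes

Player 1 best-responds to each possible Player 2 move:
- P: Player 1 compares 6, 2, 9, 3 and picks C; Player 2 would get 6.
- Q: Player 1 compares 4, 7, 0, 1 and picks B; Player 2 would get 2.
- R: Player 1 compares 2, 5, 3, 7 and picks D; Player 2 would get 8.
- S: Player 1 compares 3, 8, 1, 9 and picks D; Player 2 would get 9.
- T: Player 1 compares 4, 5, 4, 7 and picks D; Player 2 would get 5.
Player 2's induced payoffs are 6, 2, 8, 9, 5, so Player 2 commits to S. Subgame-perfect outcome: (D, S) with payoffs (9, 9).
Now find the simultaneous Nash equilibrium.
Player 1's best replies: P→C; Q→B; R→D; S→D; T→D.
Player 2's best replies: A→P; B→P; C→R; D→S.
The unique mutual best reply is (D, S), giving (9, 9).
Sequential outcome (D, S) coincides with the Nash profile (D, S).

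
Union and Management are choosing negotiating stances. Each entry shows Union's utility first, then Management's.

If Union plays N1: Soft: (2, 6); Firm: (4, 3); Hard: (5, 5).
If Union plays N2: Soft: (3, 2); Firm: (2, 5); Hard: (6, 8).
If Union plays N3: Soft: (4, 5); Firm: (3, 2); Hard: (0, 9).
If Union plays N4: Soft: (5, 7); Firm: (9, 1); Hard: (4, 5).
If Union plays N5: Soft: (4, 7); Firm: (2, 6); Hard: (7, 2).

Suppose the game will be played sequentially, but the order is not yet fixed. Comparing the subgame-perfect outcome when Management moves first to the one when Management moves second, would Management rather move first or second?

second

If Union leads: Management's best replies are N1→Soft, N2→Hard, N3→Hard, N4→Soft, N5→Soft; Union's induced payoffs 2, 6, 0, 5, 4; outcome (N2, Hard), payoffs (6, 8).
If Management leads: Union's best replies are Soft→N4, Firm→N4, Hard→N5; Management's induced payoffs 7, 1, 2; outcome (N4, Soft), payoffs (5, 7).
Management gets 7 moving first and 8 moving second, so Management prefers to move second.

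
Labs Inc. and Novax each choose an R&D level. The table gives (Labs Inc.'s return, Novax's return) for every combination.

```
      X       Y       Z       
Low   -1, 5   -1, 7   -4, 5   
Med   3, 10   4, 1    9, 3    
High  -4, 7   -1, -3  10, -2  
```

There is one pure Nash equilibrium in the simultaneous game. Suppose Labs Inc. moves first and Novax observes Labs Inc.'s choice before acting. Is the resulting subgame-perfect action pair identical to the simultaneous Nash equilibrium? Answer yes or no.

Solve by backward induction (Labs Inc. leads).
- Low: Novax compares 5, 7, 5 and picks Y; Labs Inc. would get -1.
- Med: Novax compares 10, 1, 3 and picks X; Labs Inc. would get 3.
- High: Novax compares 7, -3, -2 and picks X; Labs Inc. would get -4.
Among -1, 3, -4, the best is 3 at Med. Subgame-perfect outcome: (Med, X) with payoffs (3, 10).
For the simultaneous game, intersect best replies.
Labs Inc.'s best replies: X→Med; Y→Med; Z→High.
Novax's best replies: Low→Y; Med→X; High→X.
Only (Med, X) has each player best-responding; Nash payoffs (3, 10).
Sequential outcome (Med, X) coincides with the Nash profile (Med, X).

yes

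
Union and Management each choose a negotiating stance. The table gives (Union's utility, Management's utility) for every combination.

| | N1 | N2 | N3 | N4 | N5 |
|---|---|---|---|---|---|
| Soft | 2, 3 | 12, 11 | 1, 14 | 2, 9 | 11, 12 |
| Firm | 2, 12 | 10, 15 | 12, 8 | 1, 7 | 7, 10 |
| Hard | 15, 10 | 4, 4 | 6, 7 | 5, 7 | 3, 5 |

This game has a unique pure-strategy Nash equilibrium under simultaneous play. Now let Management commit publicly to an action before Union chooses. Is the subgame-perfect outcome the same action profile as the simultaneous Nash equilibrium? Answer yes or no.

Backward induction with Management moving first.
- N1 → Union plays Hard (best of 2, 2, 15); Management gets 10.
- N2 → Union plays Soft (best of 12, 10, 4); Management gets 11.
- N3 → Union plays Firm (best of 1, 12, 6); Management gets 8.
- N4 → Union plays Hard (best of 2, 1, 5); Management gets 7.
- N5 → Union plays Soft (best of 11, 7, 3); Management gets 12.
Management's induced payoffs are 10, 11, 8, 7, 12, so Management commits to N5. Subgame-perfect outcome: (Soft, N5) with payoffs (11, 12).
Now find the simultaneous Nash equilibrium.
Union's best replies: N1→Hard; N2→Soft; N3→Firm; N4→Hard; N5→Soft.
Management's best replies: Soft→N3; Firm→N2; Hard→N1.
Only (Hard, N1) has each player best-responding; Nash payoffs (15, 10).
Sequential outcome (Soft, N5) differs from the Nash profile (Hard, N1).

no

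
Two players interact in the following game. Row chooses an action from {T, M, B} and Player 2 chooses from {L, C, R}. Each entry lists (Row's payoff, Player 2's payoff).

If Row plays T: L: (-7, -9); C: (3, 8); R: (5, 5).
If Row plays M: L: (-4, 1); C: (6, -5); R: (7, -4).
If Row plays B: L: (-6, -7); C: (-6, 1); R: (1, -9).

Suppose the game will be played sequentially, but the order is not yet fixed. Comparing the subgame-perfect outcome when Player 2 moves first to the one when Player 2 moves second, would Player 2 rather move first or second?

second

If Row leads: Player 2's best replies are T→C, M→L, B→C; Row's induced payoffs 3, -4, -6; outcome (T, C), payoffs (3, 8).
If Player 2 leads: Row's best replies are L→M, C→M, R→M; Player 2's induced payoffs 1, -5, -4; outcome (M, L), payoffs (-4, 1).
Player 2 gets 1 moving first and 8 moving second, so Player 2 prefers to move second.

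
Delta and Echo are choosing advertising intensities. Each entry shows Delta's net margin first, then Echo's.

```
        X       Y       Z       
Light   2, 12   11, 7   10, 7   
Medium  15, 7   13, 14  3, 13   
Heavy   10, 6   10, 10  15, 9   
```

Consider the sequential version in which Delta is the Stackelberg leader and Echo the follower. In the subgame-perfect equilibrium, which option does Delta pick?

Work backward from Echo's decision.
- Light → Echo plays X (best of 12, 7, 7); Delta gets 2.
- Medium → Echo plays Y (best of 7, 14, 13); Delta gets 13.
- Heavy → Echo plays Y (best of 6, 10, 9); Delta gets 10.
Maximizing over 2, 13, 10, Delta chooses Medium. Subgame-perfect outcome: (Medium, Y) with payoffs (13, 14).

Medium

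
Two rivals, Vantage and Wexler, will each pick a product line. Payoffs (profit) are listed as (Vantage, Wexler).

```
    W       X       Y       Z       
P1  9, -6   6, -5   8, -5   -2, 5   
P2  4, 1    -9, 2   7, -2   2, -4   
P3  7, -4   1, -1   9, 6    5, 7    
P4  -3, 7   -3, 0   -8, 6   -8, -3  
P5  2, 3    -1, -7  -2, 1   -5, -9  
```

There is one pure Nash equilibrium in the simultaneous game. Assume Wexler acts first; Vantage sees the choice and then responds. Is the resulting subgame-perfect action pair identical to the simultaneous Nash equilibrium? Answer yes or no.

Vantage best-responds to each possible Wexler move:
- W: Vantage compares 9, 4, 7, -3, 2 and picks P1; Wexler would get -6.
- X: Vantage compares 6, -9, 1, -3, -1 and picks P1; Wexler would get -5.
- Y: Vantage compares 8, 7, 9, -8, -2 and picks P3; Wexler would get 6.
- Z: Vantage compares -2, 2, 5, -8, -5 and picks P3; Wexler would get 7.
Among -6, -5, 6, 7, the best is 7 at Z. Subgame-perfect outcome: (P3, Z) with payoffs (5, 7).
Under simultaneous play:
Vantage's best replies: W→P1; X→P1; Y→P3; Z→P3.
Wexler's best replies: P1→Z; P2→X; P3→Z; P4→W; P5→W.
Only (P3, Z) has each player best-responding; Nash payoffs (5, 7).
Sequential outcome (P3, Z) coincides with the Nash profile (P3, Z).

yes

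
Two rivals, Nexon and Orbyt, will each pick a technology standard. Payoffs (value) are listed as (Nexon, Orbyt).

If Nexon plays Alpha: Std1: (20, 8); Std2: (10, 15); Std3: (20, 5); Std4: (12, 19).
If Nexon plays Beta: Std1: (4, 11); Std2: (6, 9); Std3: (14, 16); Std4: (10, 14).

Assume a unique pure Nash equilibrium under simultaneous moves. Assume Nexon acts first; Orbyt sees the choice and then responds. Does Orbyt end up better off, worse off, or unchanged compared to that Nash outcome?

Work backward from Orbyt's decision.
- Alpha → Orbyt plays Std4 (best of 8, 15, 5, 19); Nexon gets 12.
- Beta → Orbyt plays Std3 (best of 11, 9, 16, 14); Nexon gets 14.
Nexon's induced payoffs are 12, 14, so Nexon commits to Beta. Subgame-perfect outcome: (Beta, Std3) with payoffs (14, 16).
For the simultaneous game, intersect best replies.
Nexon's best replies: Std1→Alpha; Std2→Alpha; Std3→Alpha; Std4→Alpha.
Orbyt's best replies: Alpha→Std4; Beta→Std3.
The unique mutual best reply is (Alpha, Std4), giving (12, 19).
Orbyt earns 16 sequentially versus 19 at the Nash outcome: worse off.

worse off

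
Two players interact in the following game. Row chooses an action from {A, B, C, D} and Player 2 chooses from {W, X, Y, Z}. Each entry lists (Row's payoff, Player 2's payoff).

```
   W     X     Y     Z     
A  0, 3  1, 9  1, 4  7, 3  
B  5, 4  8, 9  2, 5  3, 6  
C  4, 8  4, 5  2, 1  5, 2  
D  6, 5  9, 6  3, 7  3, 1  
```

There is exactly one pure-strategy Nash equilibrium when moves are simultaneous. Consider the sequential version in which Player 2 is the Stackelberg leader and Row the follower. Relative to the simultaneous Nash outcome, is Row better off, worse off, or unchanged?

Backward induction with Player 2 moving first.
- W: Row compares 0, 5, 4, 6 and picks D; Player 2 would get 5.
- X: Row compares 1, 8, 4, 9 and picks D; Player 2 would get 6.
- Y: Row compares 1, 2, 2, 3 and picks D; Player 2 would get 7.
- Z: Row compares 7, 3, 5, 3 and picks A; Player 2 would get 3.
Among 5, 6, 7, 3, the best is 7 at Y. Subgame-perfect outcome: (D, Y) with payoffs (3, 7).
For the simultaneous game, intersect best replies.
Row's best replies: W→D; X→D; Y→D; Z→A.
Player 2's best replies: A→X; B→X; C→W; D→Y.
The unique mutual best reply is (D, Y), giving (3, 7).
Row earns 3 sequentially versus 3 at the Nash outcome: unchanged.

unchanged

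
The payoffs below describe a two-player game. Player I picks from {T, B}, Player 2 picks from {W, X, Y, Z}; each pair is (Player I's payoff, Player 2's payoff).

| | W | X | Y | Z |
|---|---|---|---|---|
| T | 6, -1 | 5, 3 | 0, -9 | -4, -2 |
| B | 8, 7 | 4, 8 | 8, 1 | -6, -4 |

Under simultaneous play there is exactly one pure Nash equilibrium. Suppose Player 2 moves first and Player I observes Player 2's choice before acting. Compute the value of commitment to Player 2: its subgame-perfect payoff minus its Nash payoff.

Solve by backward induction (Player 2 leads).
- W: Player I compares 6, 8 and picks B; Player 2 would get 7.
- X: Player I compares 5, 4 and picks T; Player 2 would get 3.
- Y: Player I compares 0, 8 and picks B; Player 2 would get 1.
- Z: Player I compares -4, -6 and picks T; Player 2 would get -2.
Among 7, 3, 1, -2, the best is 7 at W. Subgame-perfect outcome: (B, W) with payoffs (8, 7).
Under simultaneous play:
Player I's best replies: W→B; X→T; Y→B; Z→T.
Player 2's best replies: T→X; B→X.
The unique mutual best reply is (T, X), giving (5, 3).
Player 2's commitment gain: 7 − 3 = 4.

4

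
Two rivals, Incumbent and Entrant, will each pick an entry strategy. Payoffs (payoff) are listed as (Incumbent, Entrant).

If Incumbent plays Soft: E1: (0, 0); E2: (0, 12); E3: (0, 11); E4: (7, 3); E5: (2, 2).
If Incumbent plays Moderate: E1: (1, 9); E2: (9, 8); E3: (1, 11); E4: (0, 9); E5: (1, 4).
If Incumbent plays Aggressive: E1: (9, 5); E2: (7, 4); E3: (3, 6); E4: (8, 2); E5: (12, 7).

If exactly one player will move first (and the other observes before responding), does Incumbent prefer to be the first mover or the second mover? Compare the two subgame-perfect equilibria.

first

If Incumbent leads: Entrant's best replies are Soft→E2, Moderate→E3, Aggressive→E5; Incumbent's induced payoffs 0, 1, 12; outcome (Aggressive, E5), payoffs (12, 7).
If Entrant leads: Incumbent's best replies are E1→Aggressive, E2→Moderate, E3→Aggressive, E4→Aggressive, E5→Aggressive; Entrant's induced payoffs 5, 8, 6, 2, 7; outcome (Moderate, E2), payoffs (9, 8).
Incumbent gets 12 moving first and 9 moving second, so Incumbent prefers to move first.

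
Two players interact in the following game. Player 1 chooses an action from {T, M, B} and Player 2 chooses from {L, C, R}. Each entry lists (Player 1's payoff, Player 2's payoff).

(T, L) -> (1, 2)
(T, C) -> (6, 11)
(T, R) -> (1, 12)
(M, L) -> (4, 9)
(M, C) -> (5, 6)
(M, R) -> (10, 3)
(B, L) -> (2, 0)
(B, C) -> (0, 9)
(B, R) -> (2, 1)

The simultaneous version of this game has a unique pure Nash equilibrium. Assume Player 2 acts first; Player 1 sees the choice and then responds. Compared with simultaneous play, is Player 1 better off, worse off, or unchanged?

better off

Solve by backward induction (Player 2 leads).
- L: BR = M, leader payoff 9.
- C: BR = T, leader payoff 11.
- R: BR = M, leader payoff 3.
Maximizing over 9, 11, 3, Player 2 chooses C. Subgame-perfect outcome: (T, C) with payoffs (6, 11).
Now find the simultaneous Nash equilibrium.
Player 1's best replies: L→M; C→T; R→M.
Player 2's best replies: T→R; M→L; B→C.
The unique mutual best reply is (M, L), giving (4, 9).
Player 1 earns 6 sequentially versus 4 at the Nash outcome: better off.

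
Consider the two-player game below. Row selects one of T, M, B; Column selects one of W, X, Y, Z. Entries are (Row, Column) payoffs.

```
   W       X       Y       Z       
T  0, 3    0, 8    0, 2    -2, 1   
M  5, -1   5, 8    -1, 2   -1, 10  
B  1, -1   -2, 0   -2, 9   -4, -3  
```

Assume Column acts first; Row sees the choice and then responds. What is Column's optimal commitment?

Work backward from Row's decision.
- W: BR = M, leader payoff -1.
- X: BR = M, leader payoff 8.
- Y: BR = T, leader payoff 2.
- Z: BR = M, leader payoff 10.
Among -1, 8, 2, 10, the best is 10 at Z. Subgame-perfect outcome: (M, Z) with payoffs (-1, 10).

Z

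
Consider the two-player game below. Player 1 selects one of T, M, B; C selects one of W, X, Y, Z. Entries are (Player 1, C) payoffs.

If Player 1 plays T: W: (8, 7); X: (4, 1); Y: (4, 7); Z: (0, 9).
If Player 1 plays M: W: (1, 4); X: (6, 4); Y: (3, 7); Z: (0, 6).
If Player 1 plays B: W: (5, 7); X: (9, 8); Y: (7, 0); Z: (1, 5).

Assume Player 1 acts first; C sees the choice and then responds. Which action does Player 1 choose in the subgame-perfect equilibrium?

B

Work backward from C's decision.
- T: BR = Z, leader payoff 0.
- M: BR = Y, leader payoff 3.
- B: BR = X, leader payoff 9.
Player 1's induced payoffs are 0, 3, 9, so Player 1 commits to B. Subgame-perfect outcome: (B, X) with payoffs (9, 8).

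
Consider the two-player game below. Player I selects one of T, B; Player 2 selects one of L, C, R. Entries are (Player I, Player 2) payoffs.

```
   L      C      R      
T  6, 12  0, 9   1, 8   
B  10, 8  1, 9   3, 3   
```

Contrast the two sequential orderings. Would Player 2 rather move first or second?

If Player I leads: Player 2's best replies are T→L, B→C; Player I's induced payoffs 6, 1; outcome (T, L), payoffs (6, 12).
If Player 2 leads: Player I's best replies are L→B, C→B, R→B; Player 2's induced payoffs 8, 9, 3; outcome (B, C), payoffs (1, 9).
Player 2 gets 9 moving first and 12 moving second, so Player 2 prefers to move second.

second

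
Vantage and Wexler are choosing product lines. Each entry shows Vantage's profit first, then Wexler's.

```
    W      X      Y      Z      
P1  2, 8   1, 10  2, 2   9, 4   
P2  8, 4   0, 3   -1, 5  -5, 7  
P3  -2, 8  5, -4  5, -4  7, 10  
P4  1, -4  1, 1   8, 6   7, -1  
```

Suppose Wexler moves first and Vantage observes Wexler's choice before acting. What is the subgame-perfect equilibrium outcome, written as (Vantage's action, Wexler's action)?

Vantage best-responds to each possible Wexler move:
- W: Vantage compares 2, 8, -2, 1 and picks P2; Wexler would get 4.
- X: Vantage compares 1, 0, 5, 1 and picks P3; Wexler would get -4.
- Y: Vantage compares 2, -1, 5, 8 and picks P4; Wexler would get 6.
- Z: Vantage compares 9, -5, 7, 7 and picks P1; Wexler would get 4.
Wexler's induced payoffs are 4, -4, 6, 4, so Wexler commits to Y. Subgame-perfect outcome: (P4, Y) with payoffs (8, 6).

(P4, Y)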